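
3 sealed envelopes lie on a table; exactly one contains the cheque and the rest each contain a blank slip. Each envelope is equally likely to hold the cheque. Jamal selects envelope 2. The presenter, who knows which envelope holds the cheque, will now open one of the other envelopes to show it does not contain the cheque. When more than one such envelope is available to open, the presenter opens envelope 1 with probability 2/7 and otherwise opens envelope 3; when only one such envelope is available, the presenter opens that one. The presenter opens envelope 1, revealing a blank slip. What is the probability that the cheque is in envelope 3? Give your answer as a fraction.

7/9

Condition on the true location of the cheque.
If it is in envelope 1 (prior 1/3): the presenter opened envelope 1, so this case is ruled out; weight (1/3)·0 = 0.
If it is in envelope 2 (prior 1/3): envelope 1 is available, opened with probability 2/7; weight (1/3)·(2/7) = 2/21.
If it is in envelope 3 (prior 1/3): only envelope 1 is available, probability 1; weight (1/3)·1 = 1/3.
The weights sum to 3/7.
So P(the cheque in envelope 3 | the presenter opened envelope 1) = (1/3) / (3/7) = 7/9.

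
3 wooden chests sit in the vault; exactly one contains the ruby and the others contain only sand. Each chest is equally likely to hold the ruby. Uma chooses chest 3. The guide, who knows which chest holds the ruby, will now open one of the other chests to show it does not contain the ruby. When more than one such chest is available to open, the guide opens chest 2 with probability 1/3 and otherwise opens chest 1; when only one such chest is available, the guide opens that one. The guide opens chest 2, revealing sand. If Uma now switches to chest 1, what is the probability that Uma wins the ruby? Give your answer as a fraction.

Apply Bayes' rule, conditioning on where the ruby actually is.
If it is in chest 1 (prior 1/3): only chest 2 is available, probability 1; weight (1/3)·1 = 1/3.
If it is in chest 2 (prior 1/3): the guide opened chest 2, so this case is ruled out; weight (1/3)·0 = 0.
If it is in chest 3 (prior 1/3): chest 2 is available, opened with probability 1/3; weight (1/3)·(1/3) = 1/9.
The weights sum to 4/9.
So P(the ruby in chest 1 | the guide opened chest 2) = (1/3) / (4/9) = 3/4.

3/4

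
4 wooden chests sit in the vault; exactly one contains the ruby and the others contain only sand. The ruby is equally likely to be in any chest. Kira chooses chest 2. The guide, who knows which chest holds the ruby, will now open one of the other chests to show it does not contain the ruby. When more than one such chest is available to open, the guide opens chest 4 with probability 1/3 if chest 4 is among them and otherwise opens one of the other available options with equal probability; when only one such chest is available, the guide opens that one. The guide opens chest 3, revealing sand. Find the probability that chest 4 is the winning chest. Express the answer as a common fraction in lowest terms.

Condition on the true location of the ruby.
If it is in chest 1 (prior 1/4): chest 4 is available but not opened, probability 2/3; weight (1/4)·(2/3) = 1/6.
If it is in chest 2 (prior 1/4): chest 4 is available but not opened; chest 3 gets probability (1 − 1/3)/2 = 1/3; weight (1/4)·(1/3) = 1/12.
If it is in chest 3 (prior 1/4): the guide opened chest 3, so this case is ruled out; weight (1/4)·0 = 0.
If it is in chest 4 (prior 1/4): chest 4 holds the prize so is unavailable; the guide chooses uniformly among the 2 others, probability 1/2; weight (1/4)·(1/2) = 1/8.
The weights sum to 3/8.
So P(the ruby in chest 4 | the guide opened chest 3) = (1/8) / (3/8) = 1/3.

1/3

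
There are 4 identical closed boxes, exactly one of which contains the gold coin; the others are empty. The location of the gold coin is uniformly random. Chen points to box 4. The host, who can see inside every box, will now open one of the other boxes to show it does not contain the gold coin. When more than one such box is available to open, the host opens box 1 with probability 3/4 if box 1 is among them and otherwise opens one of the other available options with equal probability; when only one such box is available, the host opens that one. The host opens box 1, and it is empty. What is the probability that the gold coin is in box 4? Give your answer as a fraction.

1/3

Consider each possible location of the gold coin in turn.
If it is in box 1 (prior 1/4): the host opened box 1, so this case is ruled out; weight (1/4)·0 = 0.
If it is in any of boxes 2, 3, and 4 (prior 1/4 each): box 1 is available, opened with probability 3/4; weight (1/4)·(3/4) = 3/16 each.
The weights sum to 9/16.
So P(the gold coin in box 4 | the host opened box 1) = (3/16) / (9/16) = 1/3.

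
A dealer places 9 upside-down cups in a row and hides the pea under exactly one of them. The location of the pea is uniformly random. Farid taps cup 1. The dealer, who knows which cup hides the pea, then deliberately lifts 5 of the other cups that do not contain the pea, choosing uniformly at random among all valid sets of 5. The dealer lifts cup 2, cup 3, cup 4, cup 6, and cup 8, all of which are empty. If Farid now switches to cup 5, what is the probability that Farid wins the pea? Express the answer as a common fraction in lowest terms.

8/27

Consider each possible location of the pea in turn.
If it is under cup 1 (prior 1/9): the dealer has 56 equally likely choices, so probability 1/56; weight (1/9)·(1/56) = 1/504.
If it is under any of cups 2, 3, 4, 6, and 8 (prior 1/9 each): that cup was opened and seen not to hold the prize — ruled out; weight (1/9)·0 = 0 each.
If it is under any of cups 5, 7, and 9 (prior 1/9 each): the dealer has 21 equally likely choices, so probability 1/21; weight (1/9)·(1/21) = 1/189 each.
The weights sum to 1/56.
So P(the pea under cup 5 | the dealer opened cup 2, cup 3, cup 4, cup 6, and cup 8) = (1/189) / (1/56) = 8/27.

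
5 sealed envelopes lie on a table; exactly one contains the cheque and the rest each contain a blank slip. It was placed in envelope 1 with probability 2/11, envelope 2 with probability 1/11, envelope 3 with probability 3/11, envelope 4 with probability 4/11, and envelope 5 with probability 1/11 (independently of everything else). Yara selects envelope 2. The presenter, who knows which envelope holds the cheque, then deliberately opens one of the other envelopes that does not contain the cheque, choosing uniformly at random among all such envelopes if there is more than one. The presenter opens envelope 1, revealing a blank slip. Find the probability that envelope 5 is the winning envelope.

4/35

Apply Bayes' rule, conditioning on where the cheque actually is.
If it is in envelope 1 (prior 2/11): the presenter opened envelope 1, so this case is ruled out; weight (2/11)·0 = 0.
If it is in envelope 2 (prior 1/11): the presenter has 4 equally likely choices, so probability 1/4; weight (1/11)·(1/4) = 1/44.
If it is in envelope 3 (prior 3/11): the presenter has 3 equally likely choices, so probability 1/3; weight (3/11)·(1/3) = 1/11.
If it is in envelope 4 (prior 4/11): the presenter has 3 equally likely choices, so probability 1/3; weight (4/11)·(1/3) = 4/33.
If it is in envelope 5 (prior 1/11): the presenter has 3 equally likely choices, so probability 1/3; weight (1/11)·(1/3) = 1/33.
The weights sum to 35/132.
So P(the cheque in envelope 5 | the presenter opened envelope 1) = (1/33) / (35/132) = 4/35.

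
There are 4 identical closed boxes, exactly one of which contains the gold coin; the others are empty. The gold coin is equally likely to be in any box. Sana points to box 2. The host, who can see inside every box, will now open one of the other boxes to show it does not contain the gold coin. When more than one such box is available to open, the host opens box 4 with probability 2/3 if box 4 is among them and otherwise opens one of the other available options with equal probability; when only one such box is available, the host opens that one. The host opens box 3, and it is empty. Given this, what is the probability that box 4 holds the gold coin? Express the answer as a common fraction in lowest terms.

1/2

Condition on the true location of the gold coin.
If it is in box 1 (prior 1/4): box 4 is available but not opened, probability 1/3; weight (1/4)·(1/3) = 1/12.
If it is in box 2 (prior 1/4): box 4 is available but not opened; box 3 gets probability (1 − 2/3)/2 = 1/6; weight (1/4)·(1/6) = 1/24.
If it is in box 3 (prior 1/4): the host opened box 3, so this case is ruled out; weight (1/4)·0 = 0.
If it is in box 4 (prior 1/4): box 4 holds the prize so is unavailable; the host chooses uniformly among the 2 others, probability 1/2; weight (1/4)·(1/2) = 1/8.
The weights sum to 1/4.
So P(the gold coin in box 4 | the host opened box 3) = (1/8) / (1/4) = 1/2.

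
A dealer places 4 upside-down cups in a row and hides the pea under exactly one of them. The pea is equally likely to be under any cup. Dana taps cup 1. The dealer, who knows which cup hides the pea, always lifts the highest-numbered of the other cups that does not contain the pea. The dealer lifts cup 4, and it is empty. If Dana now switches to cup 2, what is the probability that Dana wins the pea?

Apply Bayes' rule, conditioning on where the pea actually is.
If it is under any of cups 1, 2, and 3 (prior 1/4 each): cup 4 is the highest-numbered option available, probability 1; weight (1/4)·1 = 1/4 each.
If it is under cup 4 (prior 1/4): the dealer opened cup 4, so this case is ruled out; weight (1/4)·0 = 0.
The weights sum to 3/4.
So P(the pea under cup 2 | the dealer opened cup 4) = (1/4) / (3/4) = 1/3.

1/3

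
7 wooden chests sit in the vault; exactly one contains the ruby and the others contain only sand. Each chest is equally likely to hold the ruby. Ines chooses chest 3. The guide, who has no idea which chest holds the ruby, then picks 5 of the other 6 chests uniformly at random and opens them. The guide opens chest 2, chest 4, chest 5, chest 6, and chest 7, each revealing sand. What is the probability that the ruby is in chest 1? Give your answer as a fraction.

Condition on the true location of the ruby.
If it is in either of chests 1 and 3 (prior 1/7 each): the guide picks exactly this set with probability 1/6 regardless, and none is the prize; weight (1/7)·(1/6) = 1/42 each.
If it is in any of chests 2, 4, 5, 6, and 7 (prior 1/7 each): that chest was opened and seen not to hold the prize — ruled out; weight (1/7)·0 = 0 each.
The weights sum to 1/21.
So P(the ruby in chest 1 | the guide opened chest 2, chest 4, chest 5, chest 6, and chest 7) = (1/42) / (1/21) = 1/2.

1/2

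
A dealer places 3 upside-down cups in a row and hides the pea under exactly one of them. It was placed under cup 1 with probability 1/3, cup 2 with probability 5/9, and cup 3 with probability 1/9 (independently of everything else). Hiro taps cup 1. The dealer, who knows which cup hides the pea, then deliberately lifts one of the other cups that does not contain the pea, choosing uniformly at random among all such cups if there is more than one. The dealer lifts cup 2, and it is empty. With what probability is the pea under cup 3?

2/5

Apply Bayes' rule, conditioning on where the pea actually is.
If it is under cup 1 (prior 1/3): the dealer has 2 equally likely choices, so probability 1/2; weight (1/3)·(1/2) = 1/6.
If it is under cup 2 (prior 5/9): the dealer opened cup 2, so this case is ruled out; weight (5/9)·0 = 0.
If it is under cup 3 (prior 1/9): the dealer has no choice, probability 1; weight (1/9)·1 = 1/9.
The weights sum to 5/18.
So P(the pea under cup 3 | the dealer opened cup 2) = (1/9) / (5/18) = 2/5.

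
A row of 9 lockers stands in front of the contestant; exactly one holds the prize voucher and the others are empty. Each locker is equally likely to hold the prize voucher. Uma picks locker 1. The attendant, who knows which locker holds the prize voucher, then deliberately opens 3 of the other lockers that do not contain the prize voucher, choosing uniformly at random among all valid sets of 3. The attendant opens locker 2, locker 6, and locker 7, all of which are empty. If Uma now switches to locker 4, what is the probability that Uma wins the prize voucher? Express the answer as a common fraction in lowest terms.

Apply Bayes' rule, conditioning on where the prize voucher actually is.
If it is in locker 1 (prior 1/9): the attendant has 56 equally likely choices, so probability 1/56; weight (1/9)·(1/56) = 1/504.
If it is in any of lockers 2, 6, and 7 (prior 1/9 each): that locker was opened and seen not to hold the prize — ruled out; weight (1/9)·0 = 0 each.
If it is in any of lockers 3, 4, 5, 8, and 9 (prior 1/9 each): the attendant has 35 equally likely choices, so probability 1/35; weight (1/9)·(1/35) = 1/315 each.
The weights sum to 1/56.
So P(the prize voucher in locker 4 | the attendant opened locker 2, locker 6, and locker 7) = (1/315) / (1/56) = 8/45.

8/45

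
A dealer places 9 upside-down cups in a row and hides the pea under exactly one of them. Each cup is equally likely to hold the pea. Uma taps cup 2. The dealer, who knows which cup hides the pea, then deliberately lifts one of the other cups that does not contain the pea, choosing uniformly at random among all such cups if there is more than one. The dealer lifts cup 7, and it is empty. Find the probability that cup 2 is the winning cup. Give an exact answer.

Consider each possible location of the pea in turn.
If it is under any of cups 1, 3, 4, 5, 6, 8, and 9 (prior 1/9 each): the dealer has 7 equally likely choices, so probability 1/7; weight (1/9)·(1/7) = 1/63 each.
If it is under cup 2 (prior 1/9): the dealer has 8 equally likely choices, so probability 1/8; weight (1/9)·(1/8) = 1/72.
If it is under cup 7 (prior 1/9): the dealer opened cup 7, so this case is ruled out; weight (1/9)·0 = 0.
The weights sum to 1/8.
So P(the pea under cup 2 | the dealer opened cup 7) = (1/72) / (1/8) = 1/9.

1/9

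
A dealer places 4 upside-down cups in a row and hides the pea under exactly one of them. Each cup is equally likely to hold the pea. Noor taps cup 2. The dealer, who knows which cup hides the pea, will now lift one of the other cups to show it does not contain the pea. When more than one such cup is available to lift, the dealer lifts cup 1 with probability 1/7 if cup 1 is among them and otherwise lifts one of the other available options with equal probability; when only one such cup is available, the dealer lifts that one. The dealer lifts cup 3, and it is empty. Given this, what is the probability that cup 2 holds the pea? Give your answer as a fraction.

Condition on the true location of the pea.
If it is under cup 1 (prior 1/4): cup 1 holds the prize so is unavailable; the dealer chooses uniformly among the 2 others, probability 1/2; weight (1/4)·(1/2) = 1/8.
If it is under cup 2 (prior 1/4): cup 1 is available but not opened; cup 3 gets probability (1 − 1/7)/2 = 3/7; weight (1/4)·(3/7) = 3/28.
If it is under cup 3 (prior 1/4): the dealer opened cup 3, so this case is ruled out; weight (1/4)·0 = 0.
If it is under cup 4 (prior 1/4): cup 1 is available but not opened, probability 6/7; weight (1/4)·(6/7) = 3/14.
The weights sum to 25/56.
So P(the pea under cup 2 | the dealer opened cup 3) = (3/28) / (25/56) = 6/25.

6/25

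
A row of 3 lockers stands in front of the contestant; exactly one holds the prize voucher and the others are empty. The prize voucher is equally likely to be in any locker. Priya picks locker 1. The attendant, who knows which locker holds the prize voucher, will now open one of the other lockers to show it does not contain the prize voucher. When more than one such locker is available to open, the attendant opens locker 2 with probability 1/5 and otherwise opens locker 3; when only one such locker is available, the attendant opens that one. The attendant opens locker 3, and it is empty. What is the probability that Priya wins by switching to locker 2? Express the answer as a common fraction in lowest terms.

Apply Bayes' rule, conditioning on where the prize voucher actually is.
If it is in locker 1 (prior 1/3): locker 2 is available but not opened, probability 4/5; weight (1/3)·(4/5) = 4/15.
If it is in locker 2 (prior 1/3): only locker 3 is available, probability 1; weight (1/3)·1 = 1/3.
If it is in locker 3 (prior 1/3): the attendant opened locker 3, so this case is ruled out; weight (1/3)·0 = 0.
The weights sum to 3/5.
So P(the prize voucher in locker 2 | the attendant opened locker 3) = (1/3) / (3/5) = 5/9.

5/9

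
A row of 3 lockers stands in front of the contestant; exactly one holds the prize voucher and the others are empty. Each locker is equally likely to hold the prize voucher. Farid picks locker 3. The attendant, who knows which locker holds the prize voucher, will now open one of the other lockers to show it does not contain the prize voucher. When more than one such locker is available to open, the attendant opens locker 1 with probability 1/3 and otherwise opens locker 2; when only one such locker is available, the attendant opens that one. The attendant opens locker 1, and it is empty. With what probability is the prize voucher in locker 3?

1/4

Apply Bayes' rule, conditioning on where the prize voucher actually is.
If it is in locker 1 (prior 1/3): the attendant opened locker 1, so this case is ruled out; weight (1/3)·0 = 0.
If it is in locker 2 (prior 1/3): only locker 1 is available, probability 1; weight (1/3)·1 = 1/3.
If it is in locker 3 (prior 1/3): locker 1 is available, opened with probability 1/3; weight (1/3)·(1/3) = 1/9.
The weights sum to 4/9.
So P(the prize voucher in locker 3 | the attendant opened locker 1) = (1/9) / (4/9) = 1/4.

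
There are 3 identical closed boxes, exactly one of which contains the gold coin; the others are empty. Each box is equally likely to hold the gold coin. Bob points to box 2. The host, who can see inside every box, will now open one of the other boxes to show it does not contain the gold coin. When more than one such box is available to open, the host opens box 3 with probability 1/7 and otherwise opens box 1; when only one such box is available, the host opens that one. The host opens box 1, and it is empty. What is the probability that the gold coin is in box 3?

Consider each possible location of the gold coin in turn.
If it is in box 1 (prior 1/3): the host opened box 1, so this case is ruled out; weight (1/3)·0 = 0.
If it is in box 2 (prior 1/3): box 3 is available but not opened, probability 6/7; weight (1/3)·(6/7) = 2/7.
If it is in box 3 (prior 1/3): only box 1 is available, probability 1; weight (1/3)·1 = 1/3.
The weights sum to 13/21.
So P(the gold coin in box 3 | the host opened box 1) = (1/3) / (13/21) = 7/13.

7/13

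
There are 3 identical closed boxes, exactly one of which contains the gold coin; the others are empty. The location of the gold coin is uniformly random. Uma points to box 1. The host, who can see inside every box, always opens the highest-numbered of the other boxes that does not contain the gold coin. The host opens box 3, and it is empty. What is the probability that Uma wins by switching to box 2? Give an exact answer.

Condition on the true location of the gold coin.
If it is in either of boxes 1 and 2 (prior 1/3 each): box 3 is the highest-numbered option available, probability 1; weight (1/3)·1 = 1/3 each.
If it is in box 3 (prior 1/3): the host opened box 3, so this case is ruled out; weight (1/3)·0 = 0.
The weights sum to 2/3.
So P(the gold coin in box 2 | the host opened box 3) = (1/3) / (2/3) = 1/2.

1/2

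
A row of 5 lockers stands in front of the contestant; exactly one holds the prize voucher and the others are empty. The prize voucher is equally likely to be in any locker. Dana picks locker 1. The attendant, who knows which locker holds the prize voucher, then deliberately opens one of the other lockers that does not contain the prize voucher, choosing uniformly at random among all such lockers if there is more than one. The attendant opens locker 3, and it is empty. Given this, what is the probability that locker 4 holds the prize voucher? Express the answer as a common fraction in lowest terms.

Apply Bayes' rule, conditioning on where the prize voucher actually is.
If it is in locker 1 (prior 1/5): the attendant has 4 equally likely choices, so probability 1/4; weight (1/5)·(1/4) = 1/20.
If it is in any of lockers 2, 4, and 5 (prior 1/5 each): the attendant has 3 equally likely choices, so probability 1/3; weight (1/5)·(1/3) = 1/15 each.
If it is in locker 3 (prior 1/5): the attendant opened locker 3, so this case is ruled out; weight (1/5)·0 = 0.
The weights sum to 1/4.
So P(the prize voucher in locker 4 | the attendant opened locker 3) = (1/15) / (1/4) = 4/15.

4/15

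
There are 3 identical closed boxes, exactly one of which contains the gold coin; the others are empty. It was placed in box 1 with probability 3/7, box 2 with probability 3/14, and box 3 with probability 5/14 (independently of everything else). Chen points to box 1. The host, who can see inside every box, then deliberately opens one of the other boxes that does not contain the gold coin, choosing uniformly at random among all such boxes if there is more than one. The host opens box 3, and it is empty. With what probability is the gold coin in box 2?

1/2

Condition on the true location of the gold coin.
If it is in box 1 (prior 3/7): the host has 2 equally likely choices, so probability 1/2; weight (3/7)·(1/2) = 3/14.
If it is in box 2 (prior 3/14): the host has no choice, probability 1; weight (3/14)·1 = 3/14.
If it is in box 3 (prior 5/14): the host opened box 3, so this case is ruled out; weight (5/14)·0 = 0.
The weights sum to 3/7.
So P(the gold coin in box 2 | the host opened box 3) = (3/14) / (3/7) = 1/2.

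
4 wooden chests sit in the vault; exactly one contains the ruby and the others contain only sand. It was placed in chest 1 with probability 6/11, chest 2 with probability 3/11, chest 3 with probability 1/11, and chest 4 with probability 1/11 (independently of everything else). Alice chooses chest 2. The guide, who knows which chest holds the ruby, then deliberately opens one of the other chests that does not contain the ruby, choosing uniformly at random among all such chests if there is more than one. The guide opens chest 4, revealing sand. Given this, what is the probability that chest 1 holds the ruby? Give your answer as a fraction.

2/3

Apply Bayes' rule, conditioning on where the ruby actually is.
If it is in chest 1 (prior 6/11): the guide has 2 equally likely choices, so probability 1/2; weight (6/11)·(1/2) = 3/11.
If it is in chest 2 (prior 3/11): the guide has 3 equally likely choices, so probability 1/3; weight (3/11)·(1/3) = 1/11.
If it is in chest 3 (prior 1/11): the guide has 2 equally likely choices, so probability 1/2; weight (1/11)·(1/2) = 1/22.
If it is in chest 4 (prior 1/11): the guide opened chest 4, so this case is ruled out; weight (1/11)·0 = 0.
The weights sum to 9/22.
So P(the ruby in chest 1 | the guide opened chest 4) = (3/11) / (9/22) = 2/3.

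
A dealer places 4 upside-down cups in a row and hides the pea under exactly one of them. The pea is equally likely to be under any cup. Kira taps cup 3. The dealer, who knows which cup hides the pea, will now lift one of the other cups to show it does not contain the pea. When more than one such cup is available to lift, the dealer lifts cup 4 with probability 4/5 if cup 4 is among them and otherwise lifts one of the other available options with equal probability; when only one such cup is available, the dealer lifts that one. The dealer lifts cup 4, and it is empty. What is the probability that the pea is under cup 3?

Apply Bayes' rule, conditioning on where the pea actually is.
If it is under any of cups 1, 2, and 3 (prior 1/4 each): cup 4 is available, opened with probability 4/5; weight (1/4)·(4/5) = 1/5 each.
If it is under cup 4 (prior 1/4): the dealer opened cup 4, so this case is ruled out; weight (1/4)·0 = 0.
The weights sum to 3/5.
So P(the pea under cup 3 | the dealer opened cup 4) = (1/5) / (3/5) = 1/3.

1/3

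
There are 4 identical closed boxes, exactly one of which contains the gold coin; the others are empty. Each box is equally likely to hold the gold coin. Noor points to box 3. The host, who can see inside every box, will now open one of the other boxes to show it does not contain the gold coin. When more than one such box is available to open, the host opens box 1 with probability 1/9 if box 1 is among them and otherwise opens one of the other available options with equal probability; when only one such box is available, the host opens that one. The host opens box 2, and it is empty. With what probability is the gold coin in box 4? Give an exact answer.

16/33

Condition on the true location of the gold coin.
If it is in box 1 (prior 1/4): box 1 holds the prize so is unavailable; the host chooses uniformly among the 2 others, probability 1/2; weight (1/4)·(1/2) = 1/8.
If it is in box 2 (prior 1/4): the host opened box 2, so this case is ruled out; weight (1/4)·0 = 0.
If it is in box 3 (prior 1/4): box 1 is available but not opened; box 2 gets probability (1 − 1/9)/2 = 4/9; weight (1/4)·(4/9) = 1/9.
If it is in box 4 (prior 1/4): box 1 is available but not opened, probability 8/9; weight (1/4)·(8/9) = 2/9.
The weights sum to 11/24.
So P(the gold coin in box 4 | the host opened box 2) = (2/9) / (11/24) = 16/33.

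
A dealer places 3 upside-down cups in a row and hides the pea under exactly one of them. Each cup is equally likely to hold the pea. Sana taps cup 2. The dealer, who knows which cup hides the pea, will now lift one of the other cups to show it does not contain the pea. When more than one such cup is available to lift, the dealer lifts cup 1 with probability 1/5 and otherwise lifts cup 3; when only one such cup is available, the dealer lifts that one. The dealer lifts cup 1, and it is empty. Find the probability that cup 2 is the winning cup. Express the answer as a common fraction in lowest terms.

1/6

Apply Bayes' rule, conditioning on where the pea actually is.
If it is under cup 1 (prior 1/3): the dealer opened cup 1, so this case is ruled out; weight (1/3)·0 = 0.
If it is under cup 2 (prior 1/3): cup 1 is available, opened with probability 1/5; weight (1/3)·(1/5) = 1/15.
If it is under cup 3 (prior 1/3): only cup 1 is available, probability 1; weight (1/3)·1 = 1/3.
The weights sum to 2/5.
So P(the pea under cup 2 | the dealer opened cup 1) = (1/15) / (2/5) = 1/6.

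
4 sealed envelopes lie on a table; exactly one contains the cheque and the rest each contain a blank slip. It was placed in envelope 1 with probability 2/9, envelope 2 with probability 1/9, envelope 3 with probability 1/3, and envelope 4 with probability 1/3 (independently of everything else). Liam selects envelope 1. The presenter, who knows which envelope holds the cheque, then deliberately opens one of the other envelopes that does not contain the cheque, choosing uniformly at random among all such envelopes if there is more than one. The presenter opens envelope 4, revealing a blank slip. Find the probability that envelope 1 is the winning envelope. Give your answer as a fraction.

Apply Bayes' rule, conditioning on where the cheque actually is.
If it is in envelope 1 (prior 2/9): the presenter has 3 equally likely choices, so probability 1/3; weight (2/9)·(1/3) = 2/27.
If it is in envelope 2 (prior 1/9): the presenter has 2 equally likely choices, so probability 1/2; weight (1/9)·(1/2) = 1/18.
If it is in envelope 3 (prior 1/3): the presenter has 2 equally likely choices, so probability 1/2; weight (1/3)·(1/2) = 1/6.
If it is in envelope 4 (prior 1/3): the presenter opened envelope 4, so this case is ruled out; weight (1/3)·0 = 0.
The weights sum to 8/27.
So P(the cheque in envelope 1 | the presenter opened envelope 4) = (2/27) / (8/27) = 1/4.

1/4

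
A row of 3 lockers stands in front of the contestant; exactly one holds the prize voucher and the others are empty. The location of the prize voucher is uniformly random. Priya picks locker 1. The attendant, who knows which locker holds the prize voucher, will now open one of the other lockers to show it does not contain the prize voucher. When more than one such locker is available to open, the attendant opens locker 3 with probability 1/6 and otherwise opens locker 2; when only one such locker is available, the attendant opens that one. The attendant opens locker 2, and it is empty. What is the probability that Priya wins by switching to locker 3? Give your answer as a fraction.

6/11

Apply Bayes' rule, conditioning on where the prize voucher actually is.
If it is in locker 1 (prior 1/3): locker 3 is available but not opened, probability 5/6; weight (1/3)·(5/6) = 5/18.
If it is in locker 2 (prior 1/3): the attendant opened locker 2, so this case is ruled out; weight (1/3)·0 = 0.
If it is in locker 3 (prior 1/3): only locker 2 is available, probability 1; weight (1/3)·1 = 1/3.
The weights sum to 11/18.
So P(the prize voucher in locker 3 | the attendant opened locker 2) = (1/3) / (11/18) = 6/11.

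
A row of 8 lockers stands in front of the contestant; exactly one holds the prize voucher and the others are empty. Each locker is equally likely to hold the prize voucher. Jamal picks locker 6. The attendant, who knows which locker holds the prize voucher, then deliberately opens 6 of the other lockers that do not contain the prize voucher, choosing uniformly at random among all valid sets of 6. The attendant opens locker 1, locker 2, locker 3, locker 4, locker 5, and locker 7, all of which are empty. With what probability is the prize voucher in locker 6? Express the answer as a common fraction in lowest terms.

1/8

Consider each possible location of the prize voucher in turn.
If it is in any of lockers 1, 2, 3, 4, 5, and 7 (prior 1/8 each): that locker was opened and seen not to hold the prize — ruled out; weight (1/8)·0 = 0 each.
If it is in locker 6 (prior 1/8): the attendant has 7 equally likely choices, so probability 1/7; weight (1/8)·(1/7) = 1/56.
If it is in locker 8 (prior 1/8): the attendant has no choice, probability 1; weight (1/8)·1 = 1/8.
The weights sum to 1/7.
So P(the prize voucher in locker 6 | the attendant opened locker 1, locker 2, locker 3, locker 4, locker 5, and locker 7) = (1/56) / (1/7) = 1/8.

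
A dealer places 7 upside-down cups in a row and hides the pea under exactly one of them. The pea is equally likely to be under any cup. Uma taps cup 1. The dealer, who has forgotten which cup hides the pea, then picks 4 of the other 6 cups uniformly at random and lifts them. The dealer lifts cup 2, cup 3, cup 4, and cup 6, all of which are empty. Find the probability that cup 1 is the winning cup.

1/3

Because the dealer chose which cups to lift without knowing where the pea is, the choice is independent of the prize location. Learning that none of the 4 opened cups holds the pea simply rules out those 4 locations and leaves the remaining 3 cups still equally likely by symmetry.
So P(the pea under cup 1) = 1/3.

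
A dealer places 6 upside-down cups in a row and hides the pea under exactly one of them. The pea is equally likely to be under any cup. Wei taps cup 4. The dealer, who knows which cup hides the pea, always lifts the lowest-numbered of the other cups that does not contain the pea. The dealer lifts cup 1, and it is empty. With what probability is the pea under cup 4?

1/5

Consider each possible location of the pea in turn.
If it is under cup 1 (prior 1/6): the dealer opened cup 1, so this case is ruled out; weight (1/6)·0 = 0.
If it is under any of cups 2, 3, 4, 5, and 6 (prior 1/6 each): cup 1 is the lowest-numbered option available, probability 1; weight (1/6)·1 = 1/6 each.
The weights sum to 5/6.
So P(the pea under cup 4 | the dealer opened cup 1) = (1/6) / (5/6) = 1/5.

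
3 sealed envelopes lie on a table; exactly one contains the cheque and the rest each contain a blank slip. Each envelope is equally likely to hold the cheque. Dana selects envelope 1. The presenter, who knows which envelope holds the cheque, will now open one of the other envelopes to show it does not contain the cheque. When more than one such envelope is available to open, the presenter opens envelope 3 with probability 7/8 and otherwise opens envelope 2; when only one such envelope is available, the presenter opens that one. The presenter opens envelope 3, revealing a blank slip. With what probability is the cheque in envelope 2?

Condition on the true location of the cheque.
If it is in envelope 1 (prior 1/3): envelope 3 is available, opened with probability 7/8; weight (1/3)·(7/8) = 7/24.
If it is in envelope 2 (prior 1/3): only envelope 3 is available, probability 1; weight (1/3)·1 = 1/3.
If it is in envelope 3 (prior 1/3): the presenter opened envelope 3, so this case is ruled out; weight (1/3)·0 = 0.
The weights sum to 5/8.
So P(the cheque in envelope 2 | the presenter opened envelope 3) = (1/3) / (5/8) = 8/15.

8/15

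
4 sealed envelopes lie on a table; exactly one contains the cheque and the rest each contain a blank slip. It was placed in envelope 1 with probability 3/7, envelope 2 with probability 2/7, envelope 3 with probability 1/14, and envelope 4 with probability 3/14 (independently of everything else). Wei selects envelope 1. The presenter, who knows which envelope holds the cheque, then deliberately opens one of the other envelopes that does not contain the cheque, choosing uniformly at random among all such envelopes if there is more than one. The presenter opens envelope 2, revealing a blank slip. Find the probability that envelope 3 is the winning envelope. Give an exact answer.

1/8

Apply Bayes' rule, conditioning on where the cheque actually is.
If it is in envelope 1 (prior 3/7): the presenter has 3 equally likely choices, so probability 1/3; weight (3/7)·(1/3) = 1/7.
If it is in envelope 2 (prior 2/7): the presenter opened envelope 2, so this case is ruled out; weight (2/7)·0 = 0.
If it is in envelope 3 (prior 1/14): the presenter has 2 equally likely choices, so probability 1/2; weight (1/14)·(1/2) = 1/28.
If it is in envelope 4 (prior 3/14): the presenter has 2 equally likely choices, so probability 1/2; weight (3/14)·(1/2) = 3/28.
The weights sum to 2/7.
So P(the cheque in envelope 3 | the presenter opened envelope 2) = (1/28) / (2/7) = 1/8.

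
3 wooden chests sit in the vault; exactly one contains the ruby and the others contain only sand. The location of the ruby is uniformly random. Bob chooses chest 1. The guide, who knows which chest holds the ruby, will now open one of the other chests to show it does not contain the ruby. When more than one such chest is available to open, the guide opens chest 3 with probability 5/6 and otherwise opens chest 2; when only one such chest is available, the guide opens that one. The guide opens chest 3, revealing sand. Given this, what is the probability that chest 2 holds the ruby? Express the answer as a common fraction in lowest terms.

Condition on the true location of the ruby.
If it is in chest 1 (prior 1/3): chest 3 is available, opened with probability 5/6; weight (1/3)·(5/6) = 5/18.
If it is in chest 2 (prior 1/3): only chest 3 is available, probability 1; weight (1/3)·1 = 1/3.
If it is in chest 3 (prior 1/3): the guide opened chest 3, so this case is ruled out; weight (1/3)·0 = 0.
The weights sum to 11/18.
So P(the ruby in chest 2 | the guide opened chest 3) = (1/3) / (11/18) = 6/11.

6/11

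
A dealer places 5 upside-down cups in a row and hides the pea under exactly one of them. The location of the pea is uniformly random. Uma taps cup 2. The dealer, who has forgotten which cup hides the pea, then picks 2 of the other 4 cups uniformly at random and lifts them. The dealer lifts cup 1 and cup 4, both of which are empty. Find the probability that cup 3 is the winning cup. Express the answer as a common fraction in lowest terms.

Condition on the true location of the pea.
If it is under either of cups 1 and 4 (prior 1/5 each): that cup was opened and seen not to hold the prize — ruled out; weight (1/5)·0 = 0 each.
If it is under any of cups 2, 3, and 5 (prior 1/5 each): the dealer picks exactly this set with probability 1/6 regardless, and none is the prize; weight (1/5)·(1/6) = 1/30 each.
The weights sum to 1/10.
So P(the pea under cup 3 | the dealer opened cup 1 and cup 4) = (1/30) / (1/10) = 1/3.

1/3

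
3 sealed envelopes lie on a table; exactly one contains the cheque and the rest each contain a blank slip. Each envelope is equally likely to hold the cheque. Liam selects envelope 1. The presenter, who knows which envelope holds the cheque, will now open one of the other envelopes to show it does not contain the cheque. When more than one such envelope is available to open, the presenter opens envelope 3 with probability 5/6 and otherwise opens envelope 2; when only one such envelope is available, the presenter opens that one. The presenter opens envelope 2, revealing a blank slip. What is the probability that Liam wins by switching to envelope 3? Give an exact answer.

Apply Bayes' rule, conditioning on where the cheque actually is.
If it is in envelope 1 (prior 1/3): envelope 3 is available but not opened, probability 1/6; weight (1/3)·(1/6) = 1/18.
If it is in envelope 2 (prior 1/3): the presenter opened envelope 2, so this case is ruled out; weight (1/3)·0 = 0.
If it is in envelope 3 (prior 1/3): only envelope 2 is available, probability 1; weight (1/3)·1 = 1/3.
The weights sum to 7/18.
So P(the cheque in envelope 3 | the presenter opened envelope 2) = (1/3) / (7/18) = 6/7.

6/7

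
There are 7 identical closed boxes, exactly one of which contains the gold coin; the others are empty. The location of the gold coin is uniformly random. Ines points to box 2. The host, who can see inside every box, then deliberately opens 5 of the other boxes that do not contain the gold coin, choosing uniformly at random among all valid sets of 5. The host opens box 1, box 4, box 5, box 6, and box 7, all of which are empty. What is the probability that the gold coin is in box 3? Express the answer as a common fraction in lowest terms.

6/7

Condition on the true location of the gold coin.
If it is in any of boxes 1, 4, 5, 6, and 7 (prior 1/7 each): that box was opened and seen not to hold the prize — ruled out; weight (1/7)·0 = 0 each.
If it is in box 2 (prior 1/7): the host has 6 equally likely choices, so probability 1/6; weight (1/7)·(1/6) = 1/42.
If it is in box 3 (prior 1/7): the host has no choice, probability 1; weight (1/7)·1 = 1/7.
The weights sum to 1/6.
So P(the gold coin in box 3 | the host opened box 1, box 4, box 5, box 6, and box 7) = (1/7) / (1/6) = 6/7.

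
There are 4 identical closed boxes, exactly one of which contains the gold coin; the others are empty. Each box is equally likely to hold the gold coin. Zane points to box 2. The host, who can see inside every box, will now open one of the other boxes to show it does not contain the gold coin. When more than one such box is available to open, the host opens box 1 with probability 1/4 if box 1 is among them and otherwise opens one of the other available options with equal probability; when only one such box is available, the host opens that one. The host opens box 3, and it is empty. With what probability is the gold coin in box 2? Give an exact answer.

3/13

Apply Bayes' rule, conditioning on where the gold coin actually is.
If it is in box 1 (prior 1/4): box 1 holds the prize so is unavailable; the host chooses uniformly among the 2 others, probability 1/2; weight (1/4)·(1/2) = 1/8.
If it is in box 2 (prior 1/4): box 1 is available but not opened; box 3 gets probability (1 − 1/4)/2 = 3/8; weight (1/4)·(3/8) = 3/32.
If it is in box 3 (prior 1/4): the host opened box 3, so this case is ruled out; weight (1/4)·0 = 0.
If it is in box 4 (prior 1/4): box 1 is available but not opened, probability 3/4; weight (1/4)·(3/4) = 3/16.
The weights sum to 13/32.
So P(the gold coin in box 2 | the host opened box 3) = (3/32) / (13/32) = 3/13.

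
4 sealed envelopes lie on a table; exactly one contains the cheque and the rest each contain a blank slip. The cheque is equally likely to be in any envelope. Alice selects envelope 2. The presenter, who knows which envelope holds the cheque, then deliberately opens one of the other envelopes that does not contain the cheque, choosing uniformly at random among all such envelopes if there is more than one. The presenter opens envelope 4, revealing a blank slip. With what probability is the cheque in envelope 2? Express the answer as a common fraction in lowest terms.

1/4

Consider each possible location of the cheque in turn.
If it is in either of envelopes 1 and 3 (prior 1/4 each): the presenter has 2 equally likely choices, so probability 1/2; weight (1/4)·(1/2) = 1/8 each.
If it is in envelope 2 (prior 1/4): the presenter has 3 equally likely choices, so probability 1/3; weight (1/4)·(1/3) = 1/12.
If it is in envelope 4 (prior 1/4): the presenter opened envelope 4, so this case is ruled out; weight (1/4)·0 = 0.
The weights sum to 1/3.
So P(the cheque in envelope 2 | the presenter opened envelope 4) = (1/12) / (1/3) = 1/4.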